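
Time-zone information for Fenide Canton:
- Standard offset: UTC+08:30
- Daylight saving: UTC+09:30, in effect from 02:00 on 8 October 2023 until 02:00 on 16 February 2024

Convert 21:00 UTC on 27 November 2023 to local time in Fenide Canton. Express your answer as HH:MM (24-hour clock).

At the standard offset (UTC+08:30), 21:00 UTC + 8h30m = 05:30 Fenide Canton standard time (rolling into the next day, 28 November 2023).
The standard-time date in Fenide Canton, 28 November 2023, falls between 8 October 2023 and 16 February 2024, so daylight saving is in effect and Fenide Canton is at UTC+09:30.
21:00 UTC + 9h30m = 06:30 local (rolling into the next day, 28 November 2023).

06:30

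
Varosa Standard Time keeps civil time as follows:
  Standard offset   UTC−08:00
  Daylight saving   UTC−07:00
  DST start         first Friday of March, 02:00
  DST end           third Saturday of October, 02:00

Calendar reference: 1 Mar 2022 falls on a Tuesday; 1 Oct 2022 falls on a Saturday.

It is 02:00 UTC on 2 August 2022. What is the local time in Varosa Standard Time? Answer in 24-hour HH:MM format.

19:00

1 March 2022 is a Tuesday, so the first Friday is March 4.
1 October 2022 is a Saturday, so the first Saturday is October 1 and the third is October 15.
At the standard offset (UTC−08:00), 02:00 UTC − 8h = 18:00 Varosa Standard Time standard time (rolling into the previous day, 1 August 2022).
The standard-time date in Varosa Standard Time, 1 August 2022, falls between 4 March and 15 October, so daylight saving is in effect and Varosa Standard Time is at UTC−07:00.
02:00 UTC − 7h = 19:00 local (rolling into the previous day, 1 August 2022).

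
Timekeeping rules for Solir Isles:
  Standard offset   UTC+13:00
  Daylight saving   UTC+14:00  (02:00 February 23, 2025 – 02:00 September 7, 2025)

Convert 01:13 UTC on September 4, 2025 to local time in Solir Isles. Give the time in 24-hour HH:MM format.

At the standard offset (UTC+13:00), 01:13 UTC + 13h = 14:13 Solir Isles standard time.
The standard-time date in Solir Isles, September 4, 2025, falls between 23 February and 7 September, so daylight saving is in effect and Solir Isles is at UTC+14:00.
01:13 UTC + 14h = 15:13 local.

15:13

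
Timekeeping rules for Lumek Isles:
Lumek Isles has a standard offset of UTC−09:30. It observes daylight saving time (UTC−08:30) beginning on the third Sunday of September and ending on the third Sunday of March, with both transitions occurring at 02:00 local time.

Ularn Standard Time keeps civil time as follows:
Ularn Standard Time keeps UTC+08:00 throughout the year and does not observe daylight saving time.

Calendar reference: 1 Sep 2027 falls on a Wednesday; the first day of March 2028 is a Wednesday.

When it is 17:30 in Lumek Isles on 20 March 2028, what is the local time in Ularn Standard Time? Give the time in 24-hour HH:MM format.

11:00

1 September 2027 is a Wednesday, so the first Sunday is September 5 and the third is September 19.
1 March 2028 is a Wednesday, so the first Sunday is March 5 and the third is March 19.
Daylight saving runs 19 September 2027 – 19 March 2028; 20 March 2028 is outside that window, so Lumek Isles is on standard time at UTC−09:30.
17:30 Lumek Isles + 9h30m = 03:00 UTC (rolling into the next day, 21 March 2028).
Ularn Standard Time stays on UTC+08:00 all year.
03:00 UTC + 8h = 11:00 Ularn Standard Time.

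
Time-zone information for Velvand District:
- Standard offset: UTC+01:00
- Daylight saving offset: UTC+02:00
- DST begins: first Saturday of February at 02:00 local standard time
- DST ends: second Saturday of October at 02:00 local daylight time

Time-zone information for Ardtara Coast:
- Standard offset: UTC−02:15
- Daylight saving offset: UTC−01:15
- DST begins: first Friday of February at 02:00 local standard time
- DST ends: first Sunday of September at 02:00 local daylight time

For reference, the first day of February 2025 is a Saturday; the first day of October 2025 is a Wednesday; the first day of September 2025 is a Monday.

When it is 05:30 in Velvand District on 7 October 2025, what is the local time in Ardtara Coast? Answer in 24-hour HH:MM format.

01:15

1 February 2025 is a Saturday, so the first Saturday is February 1.
1 October 2025 is a Wednesday, so the first Saturday is October 4 and the second is October 11.
7 October 2025 lies within the daylight-saving period (1 February – 11 October), so Velvand District is on daylight time, UTC+02:00.
05:30 Velvand District − 2h = 03:30 UTC.
1 February 2025 is a Saturday, so the first Friday is February 7.
1 September 2025 is a Monday, so the first Sunday is September 7.
At the standard offset (UTC−02:15), 03:30 UTC − 2h15m = 01:15 Ardtara Coast standard time.
Daylight saving runs 7 February – 7 September; the standard-time date in Ardtara Coast, 7 October 2025, is outside that window, so Ardtara Coast is on standard time at UTC−02:15.
03:30 UTC − 2h15m = 01:15 Ardtara Coast.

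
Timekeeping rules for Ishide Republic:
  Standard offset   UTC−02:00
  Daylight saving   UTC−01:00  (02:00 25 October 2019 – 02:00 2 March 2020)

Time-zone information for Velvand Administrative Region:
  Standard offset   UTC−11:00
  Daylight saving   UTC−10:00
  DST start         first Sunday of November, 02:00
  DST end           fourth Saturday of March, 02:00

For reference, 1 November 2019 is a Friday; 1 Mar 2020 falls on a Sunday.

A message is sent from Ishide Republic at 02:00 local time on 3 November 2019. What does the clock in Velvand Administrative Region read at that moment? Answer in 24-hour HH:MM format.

16:00

3 November 2019 lies within the daylight-saving period (25 October 2019 – 2 March 2020), so Ishide Republic is on daylight time, UTC−01:00.
02:00 Ishide Republic + 1h = 03:00 UTC.
1 November 2019 is a Friday, so the first Sunday is November 3.
1 March 2020 is a Sunday, so the first Saturday is March 7 and the fourth is March 28.
At the standard offset (UTC−11:00), 03:00 UTC − 11h = 16:00 Velvand Administrative Region standard time (rolling into the previous day, 2 November 2019).
The standard-time date in Velvand Administrative Region, 2 November 2019, is outside the daylight-saving period (3 November 2019 – 28 March 2020), so Velvand Administrative Region is on standard time, UTC−11:00.
03:00 UTC − 11h = 16:00 Velvand Administrative Region (rolling into the previous day, 2 November 2019).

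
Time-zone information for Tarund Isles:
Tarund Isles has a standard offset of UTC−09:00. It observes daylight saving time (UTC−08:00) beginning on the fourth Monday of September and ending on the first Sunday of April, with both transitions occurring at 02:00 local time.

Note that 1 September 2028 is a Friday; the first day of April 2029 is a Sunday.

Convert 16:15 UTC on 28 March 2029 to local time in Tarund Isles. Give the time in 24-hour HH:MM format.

1 September 2028 is a Friday, so the first Monday is September 4 and the fourth is September 25.
1 April 2029 is a Sunday, so the first Sunday is April 1.
At the standard offset (UTC−09:00), 16:15 UTC − 9h = 07:15 Tarund Isles standard time.
The standard-time date in Tarund Isles, 28 March 2029, falls between 25 September 2028 and 1 April 2029, so daylight saving is in effect and Tarund Isles is at UTC−08:00.
16:15 UTC − 8h = 08:15 local.

08:15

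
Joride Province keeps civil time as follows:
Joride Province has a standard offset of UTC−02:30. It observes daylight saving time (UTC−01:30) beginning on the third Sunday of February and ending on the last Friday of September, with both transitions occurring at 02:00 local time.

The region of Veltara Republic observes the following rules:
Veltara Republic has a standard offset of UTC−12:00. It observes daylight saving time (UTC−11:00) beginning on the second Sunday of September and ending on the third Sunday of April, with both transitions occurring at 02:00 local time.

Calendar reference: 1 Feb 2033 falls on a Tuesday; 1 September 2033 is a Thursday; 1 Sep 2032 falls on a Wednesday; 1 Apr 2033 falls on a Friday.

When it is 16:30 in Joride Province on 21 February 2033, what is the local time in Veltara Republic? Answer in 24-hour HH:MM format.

07:00

1 February 2033 is a Tuesday, so the first Sunday is February 6 and the third is February 20.
1 September 2033 is a Thursday, so Fridays fall on 2, 9, 16, 23, 30; the last is September 30.
Daylight saving runs 20 February – 30 September; 21 February 2033 is inside that window, so Joride Province is at UTC−01:30.
16:30 Joride Province + 1h30m = 18:00 UTC.
1 September 2032 is a Wednesday, so the first Sunday is September 5 and the second is September 12.
1 April 2033 is a Friday, so the first Sunday is April 3 and the third is April 17.
At the standard offset (UTC−12:00), 18:00 UTC − 12h = 06:00 Veltara Republic standard time.
The standard-time date in Veltara Republic, 21 February 2033, lies within the daylight-saving period (12 September 2032 – 17 April 2033), so Veltara Republic is on daylight time, UTC−11:00.
18:00 UTC − 11h = 07:00 Veltara Republic.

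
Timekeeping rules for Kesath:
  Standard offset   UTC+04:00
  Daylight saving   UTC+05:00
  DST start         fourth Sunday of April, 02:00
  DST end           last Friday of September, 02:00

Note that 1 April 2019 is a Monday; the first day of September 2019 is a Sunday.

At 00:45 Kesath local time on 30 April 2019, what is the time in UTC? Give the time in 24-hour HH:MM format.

1 April 2019 is a Monday, so the first Sunday is April 7 and the fourth is April 28.
1 September 2019 is a Sunday, so Fridays fall on 6, 13, 20, 27; the last is September 27.
30 April 2019 falls between 28 April and 27 September, so daylight saving is in effect and Kesath is at UTC+05:00.
00:45 local − 5h = 19:45 UTC (rolling into the previous day, 29 April 2019).

19:45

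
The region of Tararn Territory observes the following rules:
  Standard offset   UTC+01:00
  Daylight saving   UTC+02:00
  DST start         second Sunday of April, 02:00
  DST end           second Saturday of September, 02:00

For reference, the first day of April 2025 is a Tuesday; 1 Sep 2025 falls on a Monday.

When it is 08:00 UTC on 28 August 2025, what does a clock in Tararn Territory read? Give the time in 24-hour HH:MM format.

1 April 2025 is a Tuesday, so the first Sunday is April 6 and the second is April 13.
1 September 2025 is a Monday, so the first Saturday is September 6 and the second is September 13.
At the standard offset (UTC+01:00), 08:00 UTC + 1h = 09:00 Tararn Territory standard time.
The standard-time date in Tararn Territory, 28 August 2025, falls between 13 April and 13 September, so daylight saving is in effect and Tararn Territory is at UTC+02:00.
08:00 UTC + 2h = 10:00 local.

10:00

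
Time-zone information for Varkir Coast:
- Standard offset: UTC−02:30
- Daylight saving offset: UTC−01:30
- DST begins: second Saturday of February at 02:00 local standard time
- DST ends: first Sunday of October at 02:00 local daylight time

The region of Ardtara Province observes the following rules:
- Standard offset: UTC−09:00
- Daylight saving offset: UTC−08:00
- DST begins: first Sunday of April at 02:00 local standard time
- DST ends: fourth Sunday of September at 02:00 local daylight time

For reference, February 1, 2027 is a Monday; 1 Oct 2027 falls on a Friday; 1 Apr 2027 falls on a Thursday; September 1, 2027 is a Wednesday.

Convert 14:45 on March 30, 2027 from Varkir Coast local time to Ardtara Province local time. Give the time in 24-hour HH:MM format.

1 February 2027 is a Monday, so the first Saturday is February 6 and the second is February 13.
1 October 2027 is a Friday, so the first Sunday is October 3.
March 30, 2027 lies within the daylight-saving period (13 February – 3 October), so Varkir Coast is on daylight time, UTC−01:30.
14:45 Varkir Coast + 1h30m = 16:15 UTC.
1 April 2027 is a Thursday, so the first Sunday is April 4.
1 September 2027 is a Wednesday, so the first Sunday is September 5 and the fourth is September 26.
At the standard offset (UTC−09:00), 16:15 UTC − 9h = 07:15 Ardtara Province standard time.
The standard-time date in Ardtara Province, March 30, 2027, does not fall between 4 April and 26 September, so daylight saving is not in effect and Ardtara Province is at UTC−09:00.
16:15 UTC − 9h = 07:15 Ardtara Province.

07:15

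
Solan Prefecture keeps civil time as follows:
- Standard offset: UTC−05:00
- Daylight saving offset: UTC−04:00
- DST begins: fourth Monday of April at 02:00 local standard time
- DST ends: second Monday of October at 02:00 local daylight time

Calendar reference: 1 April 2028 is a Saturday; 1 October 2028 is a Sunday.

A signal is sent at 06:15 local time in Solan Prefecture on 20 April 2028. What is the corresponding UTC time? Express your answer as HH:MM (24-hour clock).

11:15

1 April 2028 is a Saturday, so the first Monday is April 3 and the fourth is April 24.
1 October 2028 is a Sunday, so the first Monday is October 2 and the second is October 9.
20 April 2028 is outside the daylight-saving period (24 April – 9 October), so Solan Prefecture is on standard time, UTC−05:00.
06:15 local + 5h = 11:15 UTC.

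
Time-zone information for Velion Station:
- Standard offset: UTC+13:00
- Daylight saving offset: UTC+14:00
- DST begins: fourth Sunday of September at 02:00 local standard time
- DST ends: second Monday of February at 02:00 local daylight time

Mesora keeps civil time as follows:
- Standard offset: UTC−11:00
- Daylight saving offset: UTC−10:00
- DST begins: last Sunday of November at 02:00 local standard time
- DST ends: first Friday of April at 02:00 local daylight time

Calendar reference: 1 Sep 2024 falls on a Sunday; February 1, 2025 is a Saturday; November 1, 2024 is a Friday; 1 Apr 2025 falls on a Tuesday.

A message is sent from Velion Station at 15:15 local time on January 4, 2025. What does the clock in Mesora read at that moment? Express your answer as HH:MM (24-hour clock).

1 September 2024 is a Sunday, so the first Sunday is September 1 and the fourth is September 22.
1 February 2025 is a Saturday, so the first Monday is February 3 and the second is February 10.
Daylight saving runs 22 September 2024 – 10 February 2025; January 4, 2025 is inside that window, so Velion Station is at UTC+14:00.
15:15 Velion Station − 14h = 01:15 UTC.
1 November 2024 is a Friday, so Sundays fall on 3, 10, 17, 24; the last is November 24.
1 April 2025 is a Tuesday, so the first Friday is April 4.
At the standard offset (UTC−11:00), 01:15 UTC − 11h = 14:15 Mesora standard time (rolling into the previous day, 3 January 2025).
Daylight saving runs 24 November 2024 – 4 April 2025; the standard-time date in Mesora, January 3, 2025, is inside that window, so Mesora is at UTC−10:00.
01:15 UTC − 10h = 15:15 Mesora (rolling into the previous day, 3 January 2025).

15:15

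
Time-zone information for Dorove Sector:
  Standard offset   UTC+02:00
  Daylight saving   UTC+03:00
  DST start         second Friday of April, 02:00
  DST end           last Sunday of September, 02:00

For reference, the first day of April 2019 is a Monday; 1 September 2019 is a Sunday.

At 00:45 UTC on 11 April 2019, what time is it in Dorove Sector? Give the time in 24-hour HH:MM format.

1 April 2019 is a Monday, so the first Friday is April 5 and the second is April 12.
1 September 2019 is a Sunday, so Sundays fall on 1, 8, 15, 22, 29; the last is September 29.
At the standard offset (UTC+02:00), 00:45 UTC + 2h = 02:45 Dorove Sector standard time.
Daylight saving runs 12 April – 29 September; the standard-time date in Dorove Sector, 11 April 2019, is outside that window, so Dorove Sector is on standard time at UTC+02:00.
00:45 UTC + 2h = 02:45 local.

02:45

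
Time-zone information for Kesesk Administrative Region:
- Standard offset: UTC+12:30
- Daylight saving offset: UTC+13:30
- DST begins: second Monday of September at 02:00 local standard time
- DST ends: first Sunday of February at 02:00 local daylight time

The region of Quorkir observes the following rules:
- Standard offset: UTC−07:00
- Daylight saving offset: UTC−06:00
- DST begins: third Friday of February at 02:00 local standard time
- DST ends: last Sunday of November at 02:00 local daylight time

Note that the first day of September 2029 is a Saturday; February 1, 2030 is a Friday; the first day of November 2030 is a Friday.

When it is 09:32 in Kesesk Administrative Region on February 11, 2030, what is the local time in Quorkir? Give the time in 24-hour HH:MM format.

1 September 2029 is a Saturday, so the first Monday is September 3 and the second is September 10.
1 February 2030 is a Friday, so the first Sunday is February 3.
Daylight saving runs 10 September 2029 – 3 February 2030; February 11, 2030 is outside that window, so Kesesk Administrative Region is on standard time at UTC+12:30.
09:32 Kesesk Administrative Region − 12h30m = 21:02 UTC (rolling into the previous day, 10 February 2030).
1 February 2030 is a Friday, so the first Friday is February 1 and the third is February 15.
1 November 2030 is a Friday, so Sundays fall on 3, 10, 17, 24; the last is November 24.
At the standard offset (UTC−07:00), 21:02 UTC − 7h = 14:02 Quorkir standard time.
The standard-time date in Quorkir, February 10, 2030, is outside the daylight-saving period (15 February – 24 November), so Quorkir is on standard time, UTC−07:00.
21:02 UTC − 7h = 14:02 Quorkir.

14:02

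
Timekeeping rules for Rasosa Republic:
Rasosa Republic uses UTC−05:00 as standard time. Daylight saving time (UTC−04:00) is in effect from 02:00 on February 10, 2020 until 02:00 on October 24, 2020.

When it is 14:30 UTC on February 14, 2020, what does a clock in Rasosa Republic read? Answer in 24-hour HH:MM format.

At the standard offset (UTC−05:00), 14:30 UTC − 5h = 09:30 Rasosa Republic standard time.
Daylight saving runs 10 February – 24 October; the standard-time date in Rasosa Republic, February 14, 2020, is inside that window, so Rasosa Republic is at UTC−04:00.
14:30 UTC − 4h = 10:30 local.

10:30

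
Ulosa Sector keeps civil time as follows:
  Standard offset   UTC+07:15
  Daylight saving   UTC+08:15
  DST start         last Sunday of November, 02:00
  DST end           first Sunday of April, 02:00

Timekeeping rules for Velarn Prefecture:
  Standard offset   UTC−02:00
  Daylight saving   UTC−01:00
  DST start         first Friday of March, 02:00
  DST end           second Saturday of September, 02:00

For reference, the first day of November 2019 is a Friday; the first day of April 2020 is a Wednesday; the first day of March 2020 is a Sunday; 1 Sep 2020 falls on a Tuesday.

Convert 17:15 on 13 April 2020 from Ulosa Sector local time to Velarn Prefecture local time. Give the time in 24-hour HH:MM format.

09:00

1 November 2019 is a Friday, so Sundays fall on 3, 10, 17, 24; the last is November 24.
1 April 2020 is a Wednesday, so the first Sunday is April 5.
13 April 2020 is outside the daylight-saving period (24 November 2019 – 5 April 2020), so Ulosa Sector is on standard time, UTC+07:15.
17:15 Ulosa Sector − 7h15m = 10:00 UTC.
1 March 2020 is a Sunday, so the first Friday is March 6.
1 September 2020 is a Tuesday, so the first Saturday is September 5 and the second is September 12.
At the standard offset (UTC−02:00), 10:00 UTC − 2h = 08:00 Velarn Prefecture standard time.
The standard-time date in Velarn Prefecture, 13 April 2020, lies within the daylight-saving period (6 March – 12 September), so Velarn Prefecture is on daylight time, UTC−01:00.
10:00 UTC − 1h = 09:00 Velarn Prefecture.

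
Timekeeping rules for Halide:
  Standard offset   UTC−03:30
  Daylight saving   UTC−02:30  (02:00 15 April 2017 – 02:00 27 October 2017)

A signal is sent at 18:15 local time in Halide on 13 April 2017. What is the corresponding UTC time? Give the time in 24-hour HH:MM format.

21:45

13 April 2017 is outside the daylight-saving period (15 April – 27 October), so Halide is on standard time, UTC−03:30.
18:15 local + 3h30m = 21:45 UTC.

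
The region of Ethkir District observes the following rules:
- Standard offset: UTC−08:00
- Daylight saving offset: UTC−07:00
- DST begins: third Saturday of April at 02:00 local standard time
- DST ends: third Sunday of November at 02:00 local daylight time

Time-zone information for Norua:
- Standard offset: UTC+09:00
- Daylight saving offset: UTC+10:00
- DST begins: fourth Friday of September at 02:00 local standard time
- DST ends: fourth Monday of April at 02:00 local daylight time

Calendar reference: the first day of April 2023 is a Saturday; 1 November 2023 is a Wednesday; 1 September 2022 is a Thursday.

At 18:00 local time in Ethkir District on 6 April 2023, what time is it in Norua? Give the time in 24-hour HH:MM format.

12:00

1 April 2023 is a Saturday, so the first Saturday is April 1 and the third is April 15.
1 November 2023 is a Wednesday, so the first Sunday is November 5 and the third is November 19.
6 April 2023 is outside the daylight-saving period (15 April – 19 November), so Ethkir District is on standard time, UTC−08:00.
18:00 Ethkir District + 8h = 02:00 UTC (rolling into the next day, 7 April 2023).
1 September 2022 is a Thursday, so the first Friday is September 2 and the fourth is September 23.
1 April 2023 is a Saturday, so the first Monday is April 3 and the fourth is April 24.
At the standard offset (UTC+09:00), 02:00 UTC + 9h = 11:00 Norua standard time.
The standard-time date in Norua, 7 April 2023, lies within the daylight-saving period (23 September 2022 – 24 April 2023), so Norua is on daylight time, UTC+10:00.
02:00 UTC + 10h = 12:00 Norua.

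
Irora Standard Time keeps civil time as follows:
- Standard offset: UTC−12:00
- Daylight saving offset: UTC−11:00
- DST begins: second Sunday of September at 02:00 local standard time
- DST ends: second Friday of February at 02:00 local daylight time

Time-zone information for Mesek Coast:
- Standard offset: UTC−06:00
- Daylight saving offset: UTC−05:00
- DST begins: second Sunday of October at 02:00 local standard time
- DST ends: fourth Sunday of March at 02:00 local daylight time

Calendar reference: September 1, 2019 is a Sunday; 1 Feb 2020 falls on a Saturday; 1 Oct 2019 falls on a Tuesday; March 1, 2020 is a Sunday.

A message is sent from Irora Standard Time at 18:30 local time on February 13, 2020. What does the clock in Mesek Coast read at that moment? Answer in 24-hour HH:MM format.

00:30

1 September 2019 is a Sunday, so the first Sunday is September 1 and the second is September 8.
1 February 2020 is a Saturday, so the first Friday is February 7 and the second is February 14.
Daylight saving runs 8 September 2019 – 14 February 2020; February 13, 2020 is inside that window, so Irora Standard Time is at UTC−11:00.
18:30 Irora Standard Time + 11h = 05:30 UTC (rolling into the next day, 14 February 2020).
1 October 2019 is a Tuesday, so the first Sunday is October 6 and the second is October 13.
1 March 2020 is a Sunday, so the first Sunday is March 1 and the fourth is March 22.
At the standard offset (UTC−06:00), 05:30 UTC − 6h = 23:30 Mesek Coast standard time (rolling into the previous day, 13 February 2020).
The standard-time date in Mesek Coast, February 13, 2020, falls between 13 October 2019 and 22 March 2020, so daylight saving is in effect and Mesek Coast is at UTC−05:00.
05:30 UTC − 5h = 00:30 Mesek Coast.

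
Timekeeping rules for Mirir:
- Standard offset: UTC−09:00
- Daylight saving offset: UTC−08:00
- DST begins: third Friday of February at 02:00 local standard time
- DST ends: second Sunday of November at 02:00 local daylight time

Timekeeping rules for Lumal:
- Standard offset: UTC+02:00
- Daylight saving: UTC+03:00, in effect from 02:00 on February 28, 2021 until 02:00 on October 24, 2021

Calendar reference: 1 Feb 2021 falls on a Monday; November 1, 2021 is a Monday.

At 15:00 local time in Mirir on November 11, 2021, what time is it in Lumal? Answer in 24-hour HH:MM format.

1 February 2021 is a Monday, so the first Friday is February 5 and the third is February 19.
1 November 2021 is a Monday, so the first Sunday is November 7 and the second is November 14.
Daylight saving runs 19 February – 14 November; November 11, 2021 is inside that window, so Mirir is at UTC−08:00.
15:00 Mirir + 8h = 23:00 UTC.
At the standard offset (UTC+02:00), 23:00 UTC + 2h = 01:00 Lumal standard time (rolling into the next day, 12 November 2021).
The standard-time date in Lumal, November 12, 2021, is outside the daylight-saving period (28 February – 24 October), so Lumal is on standard time, UTC+02:00.
23:00 UTC + 2h = 01:00 Lumal (rolling into the next day, 12 November 2021).

01:00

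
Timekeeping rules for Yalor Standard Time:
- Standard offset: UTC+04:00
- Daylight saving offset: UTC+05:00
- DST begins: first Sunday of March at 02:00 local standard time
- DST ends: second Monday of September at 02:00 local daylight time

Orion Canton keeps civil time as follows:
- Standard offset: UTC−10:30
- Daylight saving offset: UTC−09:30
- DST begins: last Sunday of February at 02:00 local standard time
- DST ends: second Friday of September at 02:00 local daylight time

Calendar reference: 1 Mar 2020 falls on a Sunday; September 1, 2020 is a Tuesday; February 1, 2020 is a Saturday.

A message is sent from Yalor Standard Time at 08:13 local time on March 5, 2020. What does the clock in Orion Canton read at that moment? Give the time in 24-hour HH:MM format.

1 March 2020 is a Sunday, so the first Sunday is March 1.
1 September 2020 is a Tuesday, so the first Monday is September 7 and the second is September 14.
March 5, 2020 lies within the daylight-saving period (1 March – 14 September), so Yalor Standard Time is on daylight time, UTC+05:00.
08:13 Yalor Standard Time − 5h = 03:13 UTC.
1 February 2020 is a Saturday, so Sundays fall on 2, 9, 16, 23; the last is February 23.
1 September 2020 is a Tuesday, so the first Friday is September 4 and the second is September 11.
At the standard offset (UTC−10:30), 03:13 UTC − 10h30m = 16:43 Orion Canton standard time (rolling into the previous day, 4 March 2020).
Daylight saving runs 23 February – 11 September; the standard-time date in Orion Canton, March 4, 2020, is inside that window, so Orion Canton is at UTC−09:30.
03:13 UTC − 9h30m = 17:43 Orion Canton (rolling into the previous day, 4 March 2020).

17:43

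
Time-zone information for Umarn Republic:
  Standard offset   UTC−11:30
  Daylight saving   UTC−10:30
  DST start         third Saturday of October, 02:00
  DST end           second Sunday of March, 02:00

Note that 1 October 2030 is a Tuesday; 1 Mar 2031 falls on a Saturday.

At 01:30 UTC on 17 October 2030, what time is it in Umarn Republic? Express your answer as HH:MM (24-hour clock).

14:00

1 October 2030 is a Tuesday, so the first Saturday is October 5 and the third is October 19.
1 March 2031 is a Saturday, so the first Sunday is March 2 and the second is March 9.
At the standard offset (UTC−11:30), 01:30 UTC − 11h30m = 14:00 Umarn Republic standard time (rolling into the previous day, 16 October 2030).
The standard-time date in Umarn Republic, 16 October 2030, does not fall between 19 October 2030 and 9 March 2031, so daylight saving is not in effect and Umarn Republic is at UTC−11:30.
01:30 UTC − 11h30m = 14:00 local (rolling into the previous day, 16 October 2030).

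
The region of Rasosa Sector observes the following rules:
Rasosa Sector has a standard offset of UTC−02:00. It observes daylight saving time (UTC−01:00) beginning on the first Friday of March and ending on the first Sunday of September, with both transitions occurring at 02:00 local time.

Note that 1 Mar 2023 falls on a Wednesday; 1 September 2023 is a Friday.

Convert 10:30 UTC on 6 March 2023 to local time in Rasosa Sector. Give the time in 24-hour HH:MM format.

1 March 2023 is a Wednesday, so the first Friday is March 3.
1 September 2023 is a Friday, so the first Sunday is September 3.
At the standard offset (UTC−02:00), 10:30 UTC − 2h = 08:30 Rasosa Sector standard time.
The standard-time date in Rasosa Sector, 6 March 2023, falls between 3 March and 3 September, so daylight saving is in effect and Rasosa Sector is at UTC−01:00.
10:30 UTC − 1h = 09:30 local.

09:30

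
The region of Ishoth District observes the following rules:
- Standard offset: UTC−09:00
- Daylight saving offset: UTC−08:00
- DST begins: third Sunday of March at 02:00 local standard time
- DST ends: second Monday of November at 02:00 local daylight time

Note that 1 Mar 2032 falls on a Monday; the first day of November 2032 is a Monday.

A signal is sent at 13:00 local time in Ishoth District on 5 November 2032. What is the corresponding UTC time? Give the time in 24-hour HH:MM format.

1 March 2032 is a Monday, so the first Sunday is March 7 and the third is March 21.
1 November 2032 is a Monday, so the first Monday is November 1 and the second is November 8.
5 November 2032 falls between 21 March and 8 November, so daylight saving is in effect and Ishoth District is at UTC−08:00.
13:00 local + 8h = 21:00 UTC.

21:00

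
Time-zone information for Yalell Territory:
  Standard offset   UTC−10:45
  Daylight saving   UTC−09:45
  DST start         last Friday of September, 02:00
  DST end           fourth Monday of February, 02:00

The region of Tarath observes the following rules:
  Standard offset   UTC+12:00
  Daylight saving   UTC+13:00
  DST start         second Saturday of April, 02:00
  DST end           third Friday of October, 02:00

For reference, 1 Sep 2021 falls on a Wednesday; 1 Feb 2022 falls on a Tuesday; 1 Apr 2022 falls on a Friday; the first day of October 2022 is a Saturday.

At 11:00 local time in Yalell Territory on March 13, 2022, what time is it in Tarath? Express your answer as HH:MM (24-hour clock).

09:45

1 September 2021 is a Wednesday, so Fridays fall on 3, 10, 17, 24; the last is September 24.
1 February 2022 is a Tuesday, so the first Monday is February 7 and the fourth is February 28.
March 13, 2022 is outside the daylight-saving period (24 September 2021 – 28 February 2022), so Yalell Territory is on standard time, UTC−10:45.
11:00 Yalell Territory + 10h45m = 21:45 UTC.
1 April 2022 is a Friday, so the first Saturday is April 2 and the second is April 9.
1 October 2022 is a Saturday, so the first Friday is October 7 and the third is October 21.
At the standard offset (UTC+12:00), 21:45 UTC + 12h = 09:45 Tarath standard time (rolling into the next day, 14 March 2022).
The standard-time date in Tarath, March 14, 2022, is outside the daylight-saving period (9 April – 21 October), so Tarath is on standard time, UTC+12:00.
21:45 UTC + 12h = 09:45 Tarath (rolling into the next day, 14 March 2022).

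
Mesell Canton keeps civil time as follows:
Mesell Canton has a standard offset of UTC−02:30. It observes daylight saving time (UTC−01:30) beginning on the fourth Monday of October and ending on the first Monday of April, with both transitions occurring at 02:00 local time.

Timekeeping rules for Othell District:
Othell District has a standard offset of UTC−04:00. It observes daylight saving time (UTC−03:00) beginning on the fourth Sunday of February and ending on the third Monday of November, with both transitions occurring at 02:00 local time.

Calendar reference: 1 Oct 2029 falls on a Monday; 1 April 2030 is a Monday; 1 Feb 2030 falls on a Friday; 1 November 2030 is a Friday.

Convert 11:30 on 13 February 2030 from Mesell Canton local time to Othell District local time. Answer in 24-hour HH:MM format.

1 October 2029 is a Monday, so the first Monday is October 1 and the fourth is October 22.
1 April 2030 is a Monday, so the first Monday is April 1.
13 February 2030 falls between 22 October 2029 and 1 April 2030, so daylight saving is in effect and Mesell Canton is at UTC−01:30.
11:30 Mesell Canton + 1h30m = 13:00 UTC.
1 February 2030 is a Friday, so the first Sunday is February 3 and the fourth is February 24.
1 November 2030 is a Friday, so the first Monday is November 4 and the third is November 18.
At the standard offset (UTC−04:00), 13:00 UTC − 4h = 09:00 Othell District standard time.
Daylight saving runs 24 February – 18 November; the standard-time date in Othell District, 13 February 2030, is outside that window, so Othell District is on standard time at UTC−04:00.
13:00 UTC − 4h = 09:00 Othell District.

09:00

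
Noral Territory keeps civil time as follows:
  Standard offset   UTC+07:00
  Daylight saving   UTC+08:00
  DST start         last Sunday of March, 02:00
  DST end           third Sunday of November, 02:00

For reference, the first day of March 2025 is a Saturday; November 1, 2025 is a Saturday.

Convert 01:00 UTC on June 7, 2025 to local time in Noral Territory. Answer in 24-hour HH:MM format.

09:00

1 March 2025 is a Saturday, so Sundays fall on 2, 9, 16, 23, 30; the last is March 30.
1 November 2025 is a Saturday, so the first Sunday is November 2 and the third is November 16.
At the standard offset (UTC+07:00), 01:00 UTC + 7h = 08:00 Noral Territory standard time.
The standard-time date in Noral Territory, June 7, 2025, falls between 30 March and 16 November, so daylight saving is in effect and Noral Territory is at UTC+08:00.
01:00 UTC + 8h = 09:00 local.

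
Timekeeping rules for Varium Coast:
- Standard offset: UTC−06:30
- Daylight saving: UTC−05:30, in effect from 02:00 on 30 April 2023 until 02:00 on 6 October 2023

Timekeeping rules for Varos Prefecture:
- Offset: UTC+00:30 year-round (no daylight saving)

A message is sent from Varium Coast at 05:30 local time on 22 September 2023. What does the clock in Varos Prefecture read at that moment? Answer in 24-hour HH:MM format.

11:30

Daylight saving runs 30 April – 6 October; 22 September 2023 is inside that window, so Varium Coast is at UTC−05:30.
05:30 Varium Coast + 5h30m = 11:00 UTC.
Varos Prefecture stays on UTC+00:30 all year.
11:00 UTC + 0h30m = 11:30 Varos Prefecture.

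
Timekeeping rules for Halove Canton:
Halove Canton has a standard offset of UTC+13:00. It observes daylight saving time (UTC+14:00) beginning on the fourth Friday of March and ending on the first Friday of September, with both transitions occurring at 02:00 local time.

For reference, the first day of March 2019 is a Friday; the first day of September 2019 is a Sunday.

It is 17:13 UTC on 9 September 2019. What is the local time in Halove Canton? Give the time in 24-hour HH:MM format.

1 March 2019 is a Friday, so the first Friday is March 1 and the fourth is March 22.
1 September 2019 is a Sunday, so the first Friday is September 6.
At the standard offset (UTC+13:00), 17:13 UTC + 13h = 06:13 Halove Canton standard time (rolling into the next day, 10 September 2019).
The standard-time date in Halove Canton, 10 September 2019, is outside the daylight-saving period (22 March – 6 September), so Halove Canton is on standard time, UTC+13:00.
17:13 UTC + 13h = 06:13 local (rolling into the next day, 10 September 2019).

06:13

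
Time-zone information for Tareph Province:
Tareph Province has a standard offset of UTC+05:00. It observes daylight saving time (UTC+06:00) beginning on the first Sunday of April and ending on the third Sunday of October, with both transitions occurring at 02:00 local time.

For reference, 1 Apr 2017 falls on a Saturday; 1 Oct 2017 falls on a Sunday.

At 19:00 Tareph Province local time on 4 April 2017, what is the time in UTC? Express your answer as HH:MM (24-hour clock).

13:00

1 April 2017 is a Saturday, so the first Sunday is April 2.
1 October 2017 is a Sunday, so the first Sunday is October 1 and the third is October 15.
4 April 2017 lies within the daylight-saving period (2 April – 15 October), so Tareph Province is on daylight time, UTC+06:00.
19:00 local − 6h = 13:00 UTC.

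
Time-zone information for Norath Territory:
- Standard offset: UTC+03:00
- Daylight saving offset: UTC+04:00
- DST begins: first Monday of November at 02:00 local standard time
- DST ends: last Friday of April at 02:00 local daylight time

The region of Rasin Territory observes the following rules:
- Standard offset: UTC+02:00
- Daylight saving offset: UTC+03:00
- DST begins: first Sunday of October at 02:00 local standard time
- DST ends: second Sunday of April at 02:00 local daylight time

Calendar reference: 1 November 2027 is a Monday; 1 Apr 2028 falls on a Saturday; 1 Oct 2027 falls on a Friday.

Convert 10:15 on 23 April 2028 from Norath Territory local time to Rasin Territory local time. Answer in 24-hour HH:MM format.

08:15

1 November 2027 is a Monday, so the first Monday is November 1.
1 April 2028 is a Saturday, so Fridays fall on 7, 14, 21, 28; the last is April 28.
23 April 2028 falls between 1 November 2027 and 28 April 2028, so daylight saving is in effect and Norath Territory is at UTC+04:00.
10:15 Norath Territory − 4h = 06:15 UTC.
1 October 2027 is a Friday, so the first Sunday is October 3.
1 April 2028 is a Saturday, so the first Sunday is April 2 and the second is April 9.
At the standard offset (UTC+02:00), 06:15 UTC + 2h = 08:15 Rasin Territory standard time.
The standard-time date in Rasin Territory, 23 April 2028, does not fall between 3 October 2027 and 9 April 2028, so daylight saving is not in effect and Rasin Territory is at UTC+02:00.
06:15 UTC + 2h = 08:15 Rasin Territory.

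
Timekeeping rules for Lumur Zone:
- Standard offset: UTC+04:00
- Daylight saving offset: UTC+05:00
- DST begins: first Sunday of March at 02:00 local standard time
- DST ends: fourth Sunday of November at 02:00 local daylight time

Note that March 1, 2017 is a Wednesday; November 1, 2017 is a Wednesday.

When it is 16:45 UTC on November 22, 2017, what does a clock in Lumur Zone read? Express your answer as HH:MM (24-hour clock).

1 March 2017 is a Wednesday, so the first Sunday is March 5.
1 November 2017 is a Wednesday, so the first Sunday is November 5 and the fourth is November 26.
At the standard offset (UTC+04:00), 16:45 UTC + 4h = 20:45 Lumur Zone standard time.
Daylight saving runs 5 March – 26 November; the standard-time date in Lumur Zone, November 22, 2017, is inside that window, so Lumur Zone is at UTC+05:00.
16:45 UTC + 5h = 21:45 local.

21:45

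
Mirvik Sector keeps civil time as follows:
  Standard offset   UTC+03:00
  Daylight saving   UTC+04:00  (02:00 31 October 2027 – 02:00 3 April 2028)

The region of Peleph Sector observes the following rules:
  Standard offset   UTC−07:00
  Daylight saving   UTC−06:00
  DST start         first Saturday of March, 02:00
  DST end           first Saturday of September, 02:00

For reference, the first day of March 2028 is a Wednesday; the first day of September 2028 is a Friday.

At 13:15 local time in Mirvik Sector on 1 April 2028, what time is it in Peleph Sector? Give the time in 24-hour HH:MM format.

1 April 2028 lies within the daylight-saving period (31 October 2027 – 3 April 2028), so Mirvik Sector is on daylight time, UTC+04:00.
13:15 Mirvik Sector − 4h = 09:15 UTC.
1 March 2028 is a Wednesday, so the first Saturday is March 4.
1 September 2028 is a Friday, so the first Saturday is September 2.
At the standard offset (UTC−07:00), 09:15 UTC − 7h = 02:15 Peleph Sector standard time.
The standard-time date in Peleph Sector, 1 April 2028, lies within the daylight-saving period (4 March – 2 September), so Peleph Sector is on daylight time, UTC−06:00.
09:15 UTC − 6h = 03:15 Peleph Sector.

03:15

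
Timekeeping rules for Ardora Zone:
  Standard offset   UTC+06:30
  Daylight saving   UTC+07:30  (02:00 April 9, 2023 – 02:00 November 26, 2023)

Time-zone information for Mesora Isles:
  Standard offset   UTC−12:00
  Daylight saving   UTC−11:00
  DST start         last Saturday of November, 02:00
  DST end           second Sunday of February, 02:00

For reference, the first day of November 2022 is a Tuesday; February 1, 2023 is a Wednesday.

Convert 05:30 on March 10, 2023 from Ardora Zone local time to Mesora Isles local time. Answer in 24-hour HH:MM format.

11:00

March 10, 2023 is outside the daylight-saving period (9 April – 26 November), so Ardora Zone is on standard time, UTC+06:30.
05:30 Ardora Zone − 6h30m = 23:00 UTC (rolling into the previous day, 9 March 2023).
1 November 2022 is a Tuesday, so Saturdays fall on 5, 12, 19, 26; the last is November 26.
1 February 2023 is a Wednesday, so the first Sunday is February 5 and the second is February 12.
At the standard offset (UTC−12:00), 23:00 UTC − 12h = 11:00 Mesora Isles standard time.
Daylight saving runs 26 November 2022 – 12 February 2023; the standard-time date in Mesora Isles, March 9, 2023, is outside that window, so Mesora Isles is on standard time at UTC−12:00.
23:00 UTC − 12h = 11:00 Mesora Isles.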